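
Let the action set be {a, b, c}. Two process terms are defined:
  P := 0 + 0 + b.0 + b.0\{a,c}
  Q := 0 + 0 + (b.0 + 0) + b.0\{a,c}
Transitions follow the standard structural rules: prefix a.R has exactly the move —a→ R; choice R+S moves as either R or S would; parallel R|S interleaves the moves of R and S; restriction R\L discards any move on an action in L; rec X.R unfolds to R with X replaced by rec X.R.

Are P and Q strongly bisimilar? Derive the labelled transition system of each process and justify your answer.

Reachable graph of P (3 states):
  u0 = 0 + 0 + b.0 + b.0\{a,c} ⊢ --b--▸ u1, --b--▸ u2
  u1 = 0 ⊢ (no moves)
  u2 = 0\{a,c} ⊢ (no moves)
Reachable graph of Q (3 states):
  v0 = 0 + 0 + (b.0 + 0) + b.0\{a,c} ⊢ --b--▸ v1, --b--▸ v2
  v1 = 0 ⊢ (no moves)
  v2 = 0\{a,c} ⊢ (no moves)
Bisimilarity quotient blocks:
  B0 = {u0, v0}
  B1 = {u1, u2, v1, v2}
u0 ∈ B0, v0 ∈ B0 → same block

YES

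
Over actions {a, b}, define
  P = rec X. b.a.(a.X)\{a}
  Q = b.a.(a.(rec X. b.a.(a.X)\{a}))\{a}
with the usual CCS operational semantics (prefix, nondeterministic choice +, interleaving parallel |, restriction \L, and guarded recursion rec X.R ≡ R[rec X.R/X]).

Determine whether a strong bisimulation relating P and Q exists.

bisimilar

P's transition system — 3 states:
  m0 = rec X. b.a.(a.X)\{a} → --b--▸ m1
  m1 = a.(a.(rec X. b.a.(a.X)\{a}))\{a} → --a--▸ m2
  m2 = (a.(rec X. b.a.(a.X)\{a}))\{a} → (no moves)
Q's transition system — 3 states:
  n0 = b.a.(a.(rec X. b.a.(a.X)\{a}))\{a} → --b--▸ n1
  n1 = a.(a.(rec X. b.a.(a.X)\{a}))\{a} → --a--▸ n2
  n2 = (a.(rec X. b.a.(a.X)\{a}))\{a} → (no moves)
Bisimilarity quotient blocks:
  B0 = {m0, n0}
  B1 = {m1, n1}
  B2 = {m2, n2}
m0 ∈ B0, n0 ∈ B0 → same block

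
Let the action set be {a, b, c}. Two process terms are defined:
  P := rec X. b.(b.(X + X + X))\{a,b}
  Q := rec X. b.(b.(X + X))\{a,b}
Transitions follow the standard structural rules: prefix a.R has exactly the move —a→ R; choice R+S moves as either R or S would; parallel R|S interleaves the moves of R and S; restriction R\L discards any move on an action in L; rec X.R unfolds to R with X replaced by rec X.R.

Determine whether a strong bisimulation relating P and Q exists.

P's transition system — 2 states:
  p0 = rec X. b.(b.(X + X + X))\{a,b} :: --b--▸ p1
  p1 = (b.((rec X. b.(b.(X + X + X))\{a,b}) + (rec X. b.(b.(X + X + X))\{a,b}) + (rec X. b.(b.(X + X + X))\{a,b})))\{a,b} :: deadlocked
Q's transition system — 2 states:
  q0 = rec X. b.(b.(X + X))\{a,b} :: --b--▸ q1
  q1 = (b.((rec X. b.(b.(X + X))\{a,b}) + (rec X. b.(b.(X + X))\{a,b})))\{a,b} :: deadlocked
Bisimilarity quotient blocks:
  B0 = {p0, q0}
  B1 = {p1, q1}
p0 ∈ B0, q0 ∈ B0 → same block

YES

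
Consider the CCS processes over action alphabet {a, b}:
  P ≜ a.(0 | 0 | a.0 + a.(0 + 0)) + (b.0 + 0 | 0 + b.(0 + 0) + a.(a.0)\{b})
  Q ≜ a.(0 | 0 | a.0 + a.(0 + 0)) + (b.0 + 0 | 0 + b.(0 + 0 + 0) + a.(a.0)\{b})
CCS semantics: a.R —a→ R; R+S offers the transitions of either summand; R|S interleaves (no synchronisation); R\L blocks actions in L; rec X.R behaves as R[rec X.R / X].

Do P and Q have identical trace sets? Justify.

traces(P) = traces(Q)

LTS(P): 7 reachable states
  m0 = a.(0 | 0 | a.0 + a.(0 + 0)) + (b.0 + 0 | 0 + b.(0 + 0) + a.(a.0)\{b}) :: ··a··> m1, ··a··> m2, ··b··> m3, ··b··> m4
  m1 = (a.0)\{b} :: ··a··> m5
  m2 = 0 | 0 | a.0 + a.(0 + 0) :: ··a··> m4, ··a··> m6
  m3 = 0 :: ·
  m4 = 0 + 0 :: ·
  m5 = 0\{b} :: ·
  m6 = 0 | 0 | 0 :: ·
LTS(Q): 8 reachable states
  n0 = a.(0 | 0 | a.0 + a.(0 + 0)) + (b.0 + 0 | 0 + b.(0 + 0 + 0) + a.(a.0)\{b}) :: ··a··> n1, ··a··> n2, ··b··> n3, ··b··> n4
  n1 = (a.0)\{b} :: ··a··> n5
  n2 = 0 | 0 | a.0 + a.(0 + 0) :: ··a··> n6, ··a··> n7
  n3 = 0 :: ·
  n4 = 0 + 0 + 0 :: ·
  n5 = 0\{b} :: ·
  n6 = 0 + 0 :: ·
  n7 = 0 | 0 | 0 :: ·
Coarsest stable partition (strong bisimilarity classes):
  B0 = {m0, n0}
  B1 = {m1, m2, n1, n2}
  B2 = {m3, m4, m5, m6, n3, n4, n5, n6, n7}
m0 ∈ B0, n0 ∈ B0 → same block
Bisimilar ⇒ trace-equivalent.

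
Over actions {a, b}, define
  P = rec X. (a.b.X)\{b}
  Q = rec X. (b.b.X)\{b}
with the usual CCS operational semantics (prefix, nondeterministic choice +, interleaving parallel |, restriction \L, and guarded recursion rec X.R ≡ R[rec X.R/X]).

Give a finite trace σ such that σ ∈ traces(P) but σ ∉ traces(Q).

a

P's transition system — 2 states:
  s0 = rec X. (a.b.X)\{b} | --a--▸ s1
  s1 = (b.(rec X. (a.b.X)\{b}))\{b} | ·
Q's transition system — 1 states:
  t0 = rec X. (b.b.X)\{b} | ·
Trace ⟨a⟩ through P, begin at {s0}:
  [1] a ⇒ {s1}
  — P admits the full trace.
Trace ⟨a⟩ through Q, begin at {t0}:
  [1] a ⇒ ∅  — Q cannot continue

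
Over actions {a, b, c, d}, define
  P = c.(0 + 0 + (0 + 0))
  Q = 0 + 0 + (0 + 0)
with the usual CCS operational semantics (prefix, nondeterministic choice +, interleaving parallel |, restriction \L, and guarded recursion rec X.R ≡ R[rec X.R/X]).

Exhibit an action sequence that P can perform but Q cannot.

c

P's transition system — 2 states:
  u0 = c.(0 + 0 + (0 + 0)) ⊢ --c--▸ u1
  u1 = 0 + 0 + (0 + 0) ⊢ (no moves)
Q's transition system — 1 states:
  v0 = 0 + 0 + (0 + 0) ⊢ (no moves)
Run σ = ⟨c⟩ on P: start {u0}
  [1] c ⇒ {u1}
  ✓ P
Run σ = ⟨c⟩ on Q: start {v0}
  [1] c ⇒ ∅  — Q cannot continue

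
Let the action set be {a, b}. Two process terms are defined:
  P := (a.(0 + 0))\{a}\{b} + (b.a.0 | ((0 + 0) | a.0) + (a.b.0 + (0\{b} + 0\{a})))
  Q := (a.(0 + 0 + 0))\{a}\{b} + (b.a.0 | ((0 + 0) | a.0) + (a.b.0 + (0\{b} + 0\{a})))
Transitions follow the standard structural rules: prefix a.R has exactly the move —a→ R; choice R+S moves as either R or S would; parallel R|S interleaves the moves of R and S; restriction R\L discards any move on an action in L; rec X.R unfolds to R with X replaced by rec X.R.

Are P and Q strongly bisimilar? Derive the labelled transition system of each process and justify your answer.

YES

P's transition system — 8 states:
  s0 = (a.(0 + 0))\{a}\{b} + (b.a.0 | ((0 + 0) | a.0) + (a.b.0 + (0\{b} + 0\{a}))) ⊢ ··a··> s1, ··a··> s2, ··b··> s3
  s1 = b.0 ⊢ ··b··> s4
  s2 = b.a.0 | ((0 + 0) | 0) ⊢ ··b··> s5
  s3 = a.0 | ((0 + 0) | a.0) ⊢ ··a··> s5, ··a··> s6
  s4 = 0 ⊢ ∅
  s5 = a.0 | ((0 + 0) | 0) ⊢ ··a··> s7
  s6 = 0 | ((0 + 0) | a.0) ⊢ ··a··> s7
  s7 = 0 | ((0 + 0) | 0) ⊢ ∅
Q's transition system — 8 states:
  t0 = (a.(0 + 0 + 0))\{a}\{b} + (b.a.0 | ((0 + 0) | a.0) + (a.b.0 + (0\{b} + 0\{a}))) ⊢ ··a··> t1, ··a··> t2, ··b··> t3
  t1 = b.0 ⊢ ··b··> t4
  t2 = b.a.0 | ((0 + 0) | 0) ⊢ ··b··> t5
  t3 = a.0 | ((0 + 0) | a.0) ⊢ ··a··> t5, ··a··> t6
  t4 = 0 ⊢ ∅
  t5 = a.0 | ((0 + 0) | 0) ⊢ ··a··> t7
  t6 = 0 | ((0 + 0) | a.0) ⊢ ··a··> t7
  t7 = 0 | ((0 + 0) | 0) ⊢ ∅
Partition-refinement fixed point:
  B0 = {s0, t0}
  B1 = {s1, t1}
  B2 = {s4, s7, t4, t7}
  B3 = {s2, t2}
  B4 = {s5, s6, t5, t6}
  B5 = {s3, t3}
s0 ∈ B0, t0 ∈ B0 → same block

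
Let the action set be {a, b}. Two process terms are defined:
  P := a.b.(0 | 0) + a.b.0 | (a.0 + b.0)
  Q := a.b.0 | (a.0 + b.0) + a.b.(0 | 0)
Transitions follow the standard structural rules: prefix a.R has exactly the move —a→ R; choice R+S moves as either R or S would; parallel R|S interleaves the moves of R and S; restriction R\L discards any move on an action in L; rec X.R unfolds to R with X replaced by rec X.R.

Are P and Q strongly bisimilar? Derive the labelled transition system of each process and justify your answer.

Reachable graph of P (7 states):
  s0 = a.b.(0 | 0) + a.b.0 | (a.0 + b.0) | ··a··> s1, ··a··> s2, ··a··> s3, ··b··> s1
  s1 = a.b.0 | 0 | ··a··> s4
  s2 = b.(0 | 0) | ··b··> s5
  s3 = b.0 | (a.0 + b.0) | ··a··> s4, ··b··> s4, ··b··> s6
  s4 = b.0 | 0 | ··b··> s5
  s5 = 0 | 0 | deadlocked
  s6 = 0 | (a.0 + b.0) | ··a··> s5, ··b··> s5
Reachable graph of Q (7 states):
  t0 = a.b.0 | (a.0 + b.0) + a.b.(0 | 0) | ··a··> t1, ··a··> t2, ··a··> t3, ··b··> t1
  t1 = a.b.0 | 0 | ··a··> t4
  t2 = b.(0 | 0) | ··b··> t5
  t3 = b.0 | (a.0 + b.0) | ··a··> t4, ··b··> t4, ··b··> t6
  t4 = b.0 | 0 | ··b··> t5
  t5 = 0 | 0 | deadlocked
  t6 = 0 | (a.0 + b.0) | ··a··> t5, ··b··> t5
Bisimilarity quotient blocks:
  B0 = {s0, t0}
  B1 = {s1, t1}
  B2 = {s2, s4, t2, t4}
  B3 = {s5, t5}
  B4 = {s3, t3}
  B5 = {s6, t6}
s0 ∈ B0, t0 ∈ B0 → same block

YES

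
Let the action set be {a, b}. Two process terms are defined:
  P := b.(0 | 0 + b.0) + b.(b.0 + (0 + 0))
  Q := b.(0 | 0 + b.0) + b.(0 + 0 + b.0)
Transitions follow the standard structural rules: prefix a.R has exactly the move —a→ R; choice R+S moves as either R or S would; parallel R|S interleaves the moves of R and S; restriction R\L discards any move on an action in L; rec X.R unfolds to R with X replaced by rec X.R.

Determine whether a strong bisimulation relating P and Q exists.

bisimilar

P's transition system — 4 states:
  p0 = b.(0 | 0 + b.0) + b.(b.0 + (0 + 0)) | =b=> p1, =b=> p2
  p1 = 0 | 0 + b.0 | =b=> p3
  p2 = b.0 + (0 + 0) | =b=> p3
  p3 = 0 | deadlocked
Q's transition system — 4 states:
  q0 = b.(0 | 0 + b.0) + b.(0 + 0 + b.0) | =b=> q1, =b=> q2
  q1 = 0 + 0 + b.0 | =b=> q3
  q2 = 0 | 0 + b.0 | =b=> q3
  q3 = 0 | deadlocked
Coarsest stable partition (strong bisimilarity classes):
  B0 = {p0, q0}
  B1 = {p1, p2, q1, q2}
  B2 = {p3, q3}
p0 ∈ B0, q0 ∈ B0 → same block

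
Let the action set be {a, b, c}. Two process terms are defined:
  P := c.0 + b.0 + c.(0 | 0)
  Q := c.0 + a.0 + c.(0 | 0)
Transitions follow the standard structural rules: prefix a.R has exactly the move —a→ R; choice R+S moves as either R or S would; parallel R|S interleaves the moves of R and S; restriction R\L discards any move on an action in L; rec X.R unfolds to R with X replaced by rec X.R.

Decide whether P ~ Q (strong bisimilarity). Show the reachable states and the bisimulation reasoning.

P's transition system — 3 states:
  p0 = c.0 + b.0 + c.(0 | 0) ⊢ ··b··> p1, ··c··> p1, ··c··> p2
  p1 = 0 ⊢ ·
  p2 = 0 | 0 ⊢ ·
Q's transition system — 3 states:
  q0 = c.0 + a.0 + c.(0 | 0) ⊢ ··a··> q1, ··c··> q1, ··c··> q2
  q1 = 0 ⊢ ·
  q2 = 0 | 0 ⊢ ·
Bisimilarity quotient blocks:
  B0 = {p0}
  B1 = {p1, p2, q1, q2}
  B2 = {q0}
p0 ∈ B0, q0 ∈ B2 → different blocks

not bisimilar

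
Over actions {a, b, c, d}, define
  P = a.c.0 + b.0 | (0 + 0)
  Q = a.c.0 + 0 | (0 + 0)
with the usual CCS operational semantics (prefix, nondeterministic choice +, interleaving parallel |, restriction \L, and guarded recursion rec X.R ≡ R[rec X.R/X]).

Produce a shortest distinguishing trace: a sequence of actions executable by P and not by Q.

b

LTS(P): 4 reachable states
  u0 = a.c.0 + b.0 | (0 + 0) | =a=> u1, =b=> u2
  u1 = c.0 | =c=> u3
  u2 = 0 | (0 + 0) | deadlocked
  u3 = 0 | deadlocked
LTS(Q): 3 reachable states
  v0 = a.c.0 + 0 | (0 + 0) | =a=> v1
  v1 = c.0 | =c=> v2
  v2 = 0 | deadlocked
Run σ = ⟨b⟩ on P: start {u0}
  after b @ step 1: {u2}
  P completes σ.
Run σ = ⟨b⟩ on Q: start {v0}
  after b @ step 1: ∅ (Q stuck)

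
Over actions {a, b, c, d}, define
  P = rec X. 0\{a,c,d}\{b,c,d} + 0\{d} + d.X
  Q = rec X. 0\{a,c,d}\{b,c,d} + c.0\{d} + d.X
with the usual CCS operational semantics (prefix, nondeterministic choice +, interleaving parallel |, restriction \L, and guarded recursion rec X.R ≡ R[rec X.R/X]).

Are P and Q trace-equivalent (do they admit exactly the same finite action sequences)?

Reachable graph of P (1 states):
  s0 = rec X. 0\{a,c,d}\{b,c,d} + 0\{d} + d.X has moves ··d··> s0
Reachable graph of Q (2 states):
  t0 = rec X. 0\{a,c,d}\{b,c,d} + c.0\{d} + d.X has moves ··c··> t1, ··d··> t0
  t1 = 0\{d} has moves ∅
Trace ⟨c⟩ through Q, begin at {t0}:
  after c @ step 1: {t1}
  — Q admits the full trace.
Trace ⟨c⟩ through P, begin at {s0}:
  after c @ step 1: ∅  — P cannot continue

NO — witness ⟨c⟩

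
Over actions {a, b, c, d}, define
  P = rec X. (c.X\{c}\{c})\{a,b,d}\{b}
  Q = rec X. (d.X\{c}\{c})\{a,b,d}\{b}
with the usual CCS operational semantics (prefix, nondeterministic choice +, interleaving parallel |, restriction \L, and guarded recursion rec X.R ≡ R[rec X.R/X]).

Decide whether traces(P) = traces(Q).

traces(P) ≠ traces(Q) — witness ⟨c⟩

Reachable graph of P (2 states):
  u0 = rec X. (c.X\{c}\{c})\{a,b,d}\{b} has moves -c-> u1
  u1 = (rec X. (c.X\{c}\{c})\{a,b,d}\{b})\{c}\{c}\{a,b,d}\{b} has moves (no moves)
Reachable graph of Q (1 states):
  v0 = rec X. (d.X\{c}\{c})\{a,b,d}\{b} has moves (no moves)
Run σ = ⟨c⟩ on P: start {u0}
  [1] c ⇒ {u1}
  — P admits the full trace.
Run σ = ⟨c⟩ on Q: start {v0}
  [1] c ⇒ no successor for Q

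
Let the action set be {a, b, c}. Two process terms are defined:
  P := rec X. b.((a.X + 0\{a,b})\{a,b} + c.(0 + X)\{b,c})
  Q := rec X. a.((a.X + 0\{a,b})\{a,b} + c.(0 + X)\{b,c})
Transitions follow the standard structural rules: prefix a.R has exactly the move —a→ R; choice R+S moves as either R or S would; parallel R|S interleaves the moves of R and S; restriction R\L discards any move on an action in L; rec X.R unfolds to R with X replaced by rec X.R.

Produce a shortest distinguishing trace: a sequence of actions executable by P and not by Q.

b

Reachable graph of P (3 states):
  m0 = rec X. b.((a.X + 0\{a,b})\{a,b} + c.(0 + X)\{b,c}) | ··b··> m1
  m1 = (a.(rec X. b.((a.X + 0\{a,b})\{a,b} + c.(0 + X)\{b,c})) + 0\{a,b})\{a,b} + c.(0 + (rec X. b.((a.X + 0\{a,b})\{a,b} + c.(0 + X)\{b,c})))\{b,c} | ··c··> m2
  m2 = (0 + (rec X. b.((a.X + 0\{a,b})\{a,b} + c.(0 + X)\{b,c})))\{b,c} | (no moves)
Reachable graph of Q (4 states):
  n0 = rec X. a.((a.X + 0\{a,b})\{a,b} + c.(0 + X)\{b,c}) | ··a··> n1
  n1 = (a.(rec X. a.((a.X + 0\{a,b})\{a,b} + c.(0 + X)\{b,c})) + 0\{a,b})\{a,b} + c.(0 + (rec X. a.((a.X + 0\{a,b})\{a,b} + c.(0 + X)\{b,c})))\{b,c} | ··c··> n2
  n2 = (0 + (rec X. a.((a.X + 0\{a,b})\{a,b} + c.(0 + X)\{b,c})))\{b,c} | ··a··> n3
  n3 = ((a.(rec X. a.((a.X + 0\{a,b})\{a,b} + c.(0 + X)\{b,c})) + 0\{a,b})\{a,b} + c.(0 + (rec X. a.((a.X + 0\{a,b})\{a,b} + c.(0 + X)\{b,c})))\{b,c})\{b,c} | (no moves)
Run σ = ⟨b⟩ on P: start {m0}
  after b @ step 1: {m1}
  ✓ P
Run σ = ⟨b⟩ on Q: start {n0}
  after b @ step 1: ∅  — Q cannot continue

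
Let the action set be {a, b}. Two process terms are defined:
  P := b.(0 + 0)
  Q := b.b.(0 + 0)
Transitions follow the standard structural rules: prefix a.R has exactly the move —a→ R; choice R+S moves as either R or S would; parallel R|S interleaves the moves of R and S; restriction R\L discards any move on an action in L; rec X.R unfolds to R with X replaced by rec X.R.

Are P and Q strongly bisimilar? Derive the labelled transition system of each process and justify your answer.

Reachable graph of P (2 states):
  s0 = b.(0 + 0) | -b-> s1
  s1 = 0 + 0 | ·
Reachable graph of Q (3 states):
  t0 = b.b.(0 + 0) | -b-> t1
  t1 = b.(0 + 0) | -b-> t2
  t2 = 0 + 0 | ·
Coarsest stable partition (strong bisimilarity classes):
  B0 = {s0, t1}
  B1 = {s1, t2}
  B2 = {t0}
s0 ∈ B0, t0 ∈ B2 → different blocks

P ≁ Q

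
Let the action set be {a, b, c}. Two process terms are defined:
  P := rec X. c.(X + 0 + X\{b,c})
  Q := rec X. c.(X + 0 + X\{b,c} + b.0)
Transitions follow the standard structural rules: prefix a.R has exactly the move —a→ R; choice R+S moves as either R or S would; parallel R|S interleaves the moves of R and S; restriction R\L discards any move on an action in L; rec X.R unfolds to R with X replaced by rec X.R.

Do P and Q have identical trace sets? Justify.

traces(P) ≠ traces(Q) — witness ⟨cb⟩

Reachable graph of P (2 states):
  s0 = rec X. c.(X + 0 + X\{b,c}) :: --c--▸ s1
  s1 = (rec X. c.(X + 0 + X\{b,c})) + 0 + (rec X. c.(X + 0 + X\{b,c}))\{b,c} :: --c--▸ s1
Reachable graph of Q (3 states):
  t0 = rec X. c.(X + 0 + X\{b,c} + b.0) :: --c--▸ t1
  t1 = (rec X. c.(X + 0 + X\{b,c} + b.0)) + 0 + (rec X. c.(X + 0 + X\{b,c} + b.0))\{b,c} + b.0 :: --b--▸ t2, --c--▸ t1
  t2 = 0 :: stopped
Run σ = ⟨cb⟩ on Q: start {t0}
  [1] c ⇒ {t1}
  [2] b ⇒ {t2}
  ✓ Q
Run σ = ⟨cb⟩ on P: start {s0}
  [1] c ⇒ {s1}
  [2] b ⇒ no successor for P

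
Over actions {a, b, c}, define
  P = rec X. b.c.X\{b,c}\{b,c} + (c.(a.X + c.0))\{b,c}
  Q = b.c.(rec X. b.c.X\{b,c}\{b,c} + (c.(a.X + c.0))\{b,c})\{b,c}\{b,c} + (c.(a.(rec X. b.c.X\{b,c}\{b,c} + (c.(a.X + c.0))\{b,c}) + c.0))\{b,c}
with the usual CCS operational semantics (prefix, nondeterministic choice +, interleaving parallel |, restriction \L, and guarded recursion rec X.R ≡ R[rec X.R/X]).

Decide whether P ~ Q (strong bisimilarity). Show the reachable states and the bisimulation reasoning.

LTS(P): 3 reachable states
  m0 = rec X. b.c.X\{b,c}\{b,c} + (c.(a.X + c.0))\{b,c} ⊢ -b-> m1
  m1 = c.(rec X. b.c.X\{b,c}\{b,c} + (c.(a.X + c.0))\{b,c})\{b,c}\{b,c} ⊢ -c-> m2
  m2 = (rec X. b.c.X\{b,c}\{b,c} + (c.(a.X + c.0))\{b,c})\{b,c}\{b,c} ⊢ deadlocked
LTS(Q): 3 reachable states
  n0 = b.c.(rec X. b.c.X\{b,c}\{b,c} + (c.(a.X + c.0))\{b,c})\{b,c}\{b,c} + (c.(a.(rec X. b.c.X\{b,c}\{b,c} + (c.(a.X + c.0))\{b,c}) + c.0))\{b,c} ⊢ -b-> n1
  n1 = c.(rec X. b.c.X\{b,c}\{b,c} + (c.(a.X + c.0))\{b,c})\{b,c}\{b,c} ⊢ -c-> n2
  n2 = (rec X. b.c.X\{b,c}\{b,c} + (c.(a.X + c.0))\{b,c})\{b,c}\{b,c} ⊢ deadlocked
Bisimilarity quotient blocks:
  B0 = {m0, n0}
  B1 = {m1, n1}
  B2 = {m2, n2}
m0 ∈ B0, n0 ∈ B0 → same block

bisimilar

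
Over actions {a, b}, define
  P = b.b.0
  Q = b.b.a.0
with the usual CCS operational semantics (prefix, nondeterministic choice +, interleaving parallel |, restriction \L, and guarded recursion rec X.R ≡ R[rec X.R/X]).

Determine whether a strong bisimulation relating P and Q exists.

LTS(P): 3 reachable states
  p0 = b.b.0 ⊢ ··b··> p1
  p1 = b.0 ⊢ ··b··> p2
  p2 = 0 ⊢ deadlocked
LTS(Q): 4 reachable states
  q0 = b.b.a.0 ⊢ ··b··> q1
  q1 = b.a.0 ⊢ ··b··> q2
  q2 = a.0 ⊢ ··a··> q3
  q3 = 0 ⊢ deadlocked
Partition-refinement fixed point:
  B0 = {p0}
  B1 = {p1}
  B2 = {p2, q3}
  B3 = {q0}
  B4 = {q1}
  B5 = {q2}
p0 ∈ B0, q0 ∈ B3 → different blocks

not bisimilar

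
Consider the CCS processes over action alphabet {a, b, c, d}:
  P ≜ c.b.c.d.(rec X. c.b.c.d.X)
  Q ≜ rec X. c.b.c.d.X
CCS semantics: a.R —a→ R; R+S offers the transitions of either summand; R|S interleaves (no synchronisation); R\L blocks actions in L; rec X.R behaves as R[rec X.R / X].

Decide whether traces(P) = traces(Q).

traces(P) = traces(Q)

Reachable graph of P (5 states):
  s0 = c.b.c.d.(rec X. c.b.c.d.X) :: ··c··> s1
  s1 = b.c.d.(rec X. c.b.c.d.X) :: ··b··> s2
  s2 = c.d.(rec X. c.b.c.d.X) :: ··c··> s3
  s3 = d.(rec X. c.b.c.d.X) :: ··d··> s4
  s4 = rec X. c.b.c.d.X :: ··c··> s1
Reachable graph of Q (4 states):
  t0 = rec X. c.b.c.d.X :: ··c··> t1
  t1 = b.c.d.(rec X. c.b.c.d.X) :: ··b··> t2
  t2 = c.d.(rec X. c.b.c.d.X) :: ··c··> t3
  t3 = d.(rec X. c.b.c.d.X) :: ··d··> t0
Bisimilarity quotient blocks:
  B0 = {s0, s4, t0}
  B1 = {s1, t1}
  B2 = {s2, t2}
  B3 = {s3, t3}
s0 ∈ B0, t0 ∈ B0 → same block
Bisimilar ⇒ trace-equivalent.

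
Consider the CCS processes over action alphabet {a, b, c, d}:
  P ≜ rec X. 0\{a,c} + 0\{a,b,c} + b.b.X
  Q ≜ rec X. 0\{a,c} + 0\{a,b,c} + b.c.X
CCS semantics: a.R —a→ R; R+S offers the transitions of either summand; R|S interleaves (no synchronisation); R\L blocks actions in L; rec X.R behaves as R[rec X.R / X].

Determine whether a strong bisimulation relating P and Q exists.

NO

LTS(P): 2 reachable states
  u0 = rec X. 0\{a,c} + 0\{a,b,c} + b.b.X ⊢ =b=> u1
  u1 = b.(rec X. 0\{a,c} + 0\{a,b,c} + b.b.X) ⊢ =b=> u0
LTS(Q): 2 reachable states
  v0 = rec X. 0\{a,c} + 0\{a,b,c} + b.c.X ⊢ =b=> v1
  v1 = c.(rec X. 0\{a,c} + 0\{a,b,c} + b.c.X) ⊢ =c=> v0
Bisimilarity quotient blocks:
  B0 = {u0, u1}
  B1 = {v0}
  B2 = {v1}
u0 ∈ B0, v0 ∈ B1 → different blocks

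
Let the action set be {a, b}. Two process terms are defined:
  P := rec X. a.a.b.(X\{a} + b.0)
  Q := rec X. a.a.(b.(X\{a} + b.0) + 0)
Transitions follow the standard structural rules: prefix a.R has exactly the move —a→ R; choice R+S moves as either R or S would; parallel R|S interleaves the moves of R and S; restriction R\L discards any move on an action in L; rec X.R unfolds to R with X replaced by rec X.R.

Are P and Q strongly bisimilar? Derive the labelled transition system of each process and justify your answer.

LTS(P): 5 reachable states
  u0 = rec X. a.a.b.(X\{a} + b.0) :: ··a··> u1
  u1 = a.b.((rec X. a.a.b.(X\{a} + b.0))\{a} + b.0) :: ··a··> u2
  u2 = b.((rec X. a.a.b.(X\{a} + b.0))\{a} + b.0) :: ··b··> u3
  u3 = (rec X. a.a.b.(X\{a} + b.0))\{a} + b.0 :: ··b··> u4
  u4 = 0 :: ·
LTS(Q): 5 reachable states
  v0 = rec X. a.a.(b.(X\{a} + b.0) + 0) :: ··a··> v1
  v1 = a.(b.((rec X. a.a.(b.(X\{a} + b.0) + 0))\{a} + b.0) + 0) :: ··a··> v2
  v2 = b.((rec X. a.a.(b.(X\{a} + b.0) + 0))\{a} + b.0) + 0 :: ··b··> v3
  v3 = (rec X. a.a.(b.(X\{a} + b.0) + 0))\{a} + b.0 :: ··b··> v4
  v4 = 0 :: ·
Bisimilarity quotient blocks:
  B0 = {u0, v0}
  B1 = {u1, v1}
  B2 = {u2, v2}
  B3 = {u3, v3}
  B4 = {u4, v4}
u0 ∈ B0, v0 ∈ B0 → same block

P ~ Q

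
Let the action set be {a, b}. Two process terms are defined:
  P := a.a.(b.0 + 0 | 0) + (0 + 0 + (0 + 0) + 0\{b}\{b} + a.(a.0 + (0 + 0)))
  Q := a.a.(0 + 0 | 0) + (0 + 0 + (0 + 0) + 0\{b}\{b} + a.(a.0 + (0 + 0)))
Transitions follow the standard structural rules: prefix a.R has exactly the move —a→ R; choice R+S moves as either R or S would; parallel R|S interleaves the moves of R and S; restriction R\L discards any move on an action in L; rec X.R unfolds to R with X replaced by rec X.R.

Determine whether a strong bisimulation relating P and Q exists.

LTS(P): 5 reachable states
  u0 = a.a.(b.0 + 0 | 0) + (0 + 0 + (0 + 0) + 0\{b}\{b} + a.(a.0 + (0 + 0))) has moves =a=> u1, =a=> u2
  u1 = a.(b.0 + 0 | 0) has moves =a=> u3
  u2 = a.0 + (0 + 0) has moves =a=> u4
  u3 = b.0 + 0 | 0 has moves =b=> u4
  u4 = 0 has moves ∅
LTS(Q): 5 reachable states
  v0 = a.a.(0 + 0 | 0) + (0 + 0 + (0 + 0) + 0\{b}\{b} + a.(a.0 + (0 + 0))) has moves =a=> v1, =a=> v2
  v1 = a.(0 + 0 | 0) has moves =a=> v3
  v2 = a.0 + (0 + 0) has moves =a=> v4
  v3 = 0 + 0 | 0 has moves ∅
  v4 = 0 has moves ∅
Partition-refinement fixed point:
  B0 = {u0}
  B1 = {u2, v1, v2}
  B2 = {u4, v3, v4}
  B3 = {u1}
  B4 = {u3}
  B5 = {v0}
u0 ∈ B0, v0 ∈ B5 → different blocks

not bisimilar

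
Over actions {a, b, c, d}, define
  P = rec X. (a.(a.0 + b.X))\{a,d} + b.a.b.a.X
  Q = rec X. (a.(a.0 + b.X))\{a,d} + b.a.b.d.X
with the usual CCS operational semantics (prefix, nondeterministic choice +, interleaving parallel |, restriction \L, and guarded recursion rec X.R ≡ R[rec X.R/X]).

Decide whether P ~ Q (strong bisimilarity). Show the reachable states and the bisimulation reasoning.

Reachable graph of P (4 states):
  s0 = rec X. (a.(a.0 + b.X))\{a,d} + b.a.b.a.X ⊢ =b=> s1
  s1 = a.b.a.(rec X. (a.(a.0 + b.X))\{a,d} + b.a.b.a.X) ⊢ =a=> s2
  s2 = b.a.(rec X. (a.(a.0 + b.X))\{a,d} + b.a.b.a.X) ⊢ =b=> s3
  s3 = a.(rec X. (a.(a.0 + b.X))\{a,d} + b.a.b.a.X) ⊢ =a=> s0
Reachable graph of Q (4 states):
  t0 = rec X. (a.(a.0 + b.X))\{a,d} + b.a.b.d.X ⊢ =b=> t1
  t1 = a.b.d.(rec X. (a.(a.0 + b.X))\{a,d} + b.a.b.d.X) ⊢ =a=> t2
  t2 = b.d.(rec X. (a.(a.0 + b.X))\{a,d} + b.a.b.d.X) ⊢ =b=> t3
  t3 = d.(rec X. (a.(a.0 + b.X))\{a,d} + b.a.b.d.X) ⊢ =d=> t0
Partition-refinement fixed point:
  B0 = {s0, s2}
  B1 = {s1, s3}
  B2 = {t0}
  B3 = {t1}
  B4 = {t2}
  B5 = {t3}
s0 ∈ B0, t0 ∈ B2 → different blocks

P ≁ Q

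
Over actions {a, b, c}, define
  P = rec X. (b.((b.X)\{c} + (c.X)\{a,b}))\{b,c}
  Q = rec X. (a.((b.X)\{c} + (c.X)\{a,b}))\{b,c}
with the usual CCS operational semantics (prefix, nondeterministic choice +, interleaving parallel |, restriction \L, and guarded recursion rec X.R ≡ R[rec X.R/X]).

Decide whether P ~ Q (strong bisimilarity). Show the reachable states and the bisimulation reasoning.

not bisimilar

LTS(P): 1 reachable states
  u0 = rec X. (b.((b.X)\{c} + (c.X)\{a,b}))\{b,c} has moves ·
LTS(Q): 2 reachable states
  v0 = rec X. (a.((b.X)\{c} + (c.X)\{a,b}))\{b,c} has moves -a-> v1
  v1 = ((b.(rec X. (a.((b.X)\{c} + (c.X)\{a,b}))\{b,c}))\{c} + (c.(rec X. (a.((b.X)\{c} + (c.X)\{a,b}))\{b,c}))\{a,b})\{b,c} has moves ·
Partition-refinement fixed point:
  B0 = {u0, v1}
  B1 = {v0}
u0 ∈ B0, v0 ∈ B1 → different blocks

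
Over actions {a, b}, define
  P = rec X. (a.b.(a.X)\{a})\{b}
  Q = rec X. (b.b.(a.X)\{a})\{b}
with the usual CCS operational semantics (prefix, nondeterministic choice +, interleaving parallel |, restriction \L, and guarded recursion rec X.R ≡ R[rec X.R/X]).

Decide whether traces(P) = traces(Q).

NO — witness ⟨a⟩

LTS(P): 2 reachable states
  p0 = rec X. (a.b.(a.X)\{a})\{b} → =a=> p1
  p1 = (b.(a.(rec X. (a.b.(a.X)\{a})\{b}))\{a})\{b} → deadlocked
LTS(Q): 1 reachable states
  q0 = rec X. (b.b.(a.X)\{a})\{b} → deadlocked
Executing a from P (initial set {p0}):
  after a @ step 1: {p1}
  P completes σ.
Executing a from Q (initial set {q0}):
  after a @ step 1: ∅ (Q stuck)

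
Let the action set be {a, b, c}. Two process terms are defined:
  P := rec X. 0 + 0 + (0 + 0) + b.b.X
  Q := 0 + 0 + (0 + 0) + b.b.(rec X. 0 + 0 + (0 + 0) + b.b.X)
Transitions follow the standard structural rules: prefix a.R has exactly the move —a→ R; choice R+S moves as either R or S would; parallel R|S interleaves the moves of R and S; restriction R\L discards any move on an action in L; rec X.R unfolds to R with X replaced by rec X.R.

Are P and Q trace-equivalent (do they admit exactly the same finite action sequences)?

trace-equivalent

Reachable graph of P (2 states):
  u0 = rec X. 0 + 0 + (0 + 0) + b.b.X ⊢ —b→ u1
  u1 = b.(rec X. 0 + 0 + (0 + 0) + b.b.X) ⊢ —b→ u0
Reachable graph of Q (3 states):
  v0 = 0 + 0 + (0 + 0) + b.b.(rec X. 0 + 0 + (0 + 0) + b.b.X) ⊢ —b→ v1
  v1 = b.(rec X. 0 + 0 + (0 + 0) + b.b.X) ⊢ —b→ v2
  v2 = rec X. 0 + 0 + (0 + 0) + b.b.X ⊢ —b→ v1
Coarsest stable partition (strong bisimilarity classes):
  B0 = {u0, u1, v0, v1, v2}
u0 ∈ B0, v0 ∈ B0 → same block
Bisimilar ⇒ trace-equivalent.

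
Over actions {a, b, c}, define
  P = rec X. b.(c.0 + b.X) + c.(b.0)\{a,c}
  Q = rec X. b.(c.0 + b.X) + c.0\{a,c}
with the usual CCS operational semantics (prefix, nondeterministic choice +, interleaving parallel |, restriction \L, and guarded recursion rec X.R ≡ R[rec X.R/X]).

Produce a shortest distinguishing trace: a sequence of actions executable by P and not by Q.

P's transition system — 5 states:
  m0 = rec X. b.(c.0 + b.X) + c.(b.0)\{a,c} :: --b--▸ m1, --c--▸ m2
  m1 = c.0 + b.(rec X. b.(c.0 + b.X) + c.(b.0)\{a,c}) :: --b--▸ m0, --c--▸ m3
  m2 = (b.0)\{a,c} :: --b--▸ m4
  m3 = 0 :: ∅
  m4 = 0\{a,c} :: ∅
Q's transition system — 4 states:
  n0 = rec X. b.(c.0 + b.X) + c.0\{a,c} :: --b--▸ n1, --c--▸ n2
  n1 = c.0 + b.(rec X. b.(c.0 + b.X) + c.0\{a,c}) :: --b--▸ n0, --c--▸ n3
  n2 = 0\{a,c} :: ∅
  n3 = 0 :: ∅
Run σ = ⟨cb⟩ on P: start {m0}
  step 1 (c): {m2}
  step 2 (b): {m4}
  — P admits the full trace.
Run σ = ⟨cb⟩ on Q: start {n0}
  step 1 (c): {n2}
  step 2 (b): ∅  — Q cannot continue

cb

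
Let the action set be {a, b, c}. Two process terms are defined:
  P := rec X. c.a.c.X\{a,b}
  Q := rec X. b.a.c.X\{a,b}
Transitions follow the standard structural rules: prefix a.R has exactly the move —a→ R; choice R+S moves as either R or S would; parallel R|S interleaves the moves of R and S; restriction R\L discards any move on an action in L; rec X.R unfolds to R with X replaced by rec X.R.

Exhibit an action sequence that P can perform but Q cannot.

c

Reachable graph of P (5 states):
  s0 = rec X. c.a.c.X\{a,b} ⊢ -c-> s1
  s1 = a.c.(rec X. c.a.c.X\{a,b})\{a,b} ⊢ -a-> s2
  s2 = c.(rec X. c.a.c.X\{a,b})\{a,b} ⊢ -c-> s3
  s3 = (rec X. c.a.c.X\{a,b})\{a,b} ⊢ -c-> s4
  s4 = (a.c.(rec X. c.a.c.X\{a,b})\{a,b})\{a,b} ⊢ deadlocked
Reachable graph of Q (4 states):
  t0 = rec X. b.a.c.X\{a,b} ⊢ -b-> t1
  t1 = a.c.(rec X. b.a.c.X\{a,b})\{a,b} ⊢ -a-> t2
  t2 = c.(rec X. b.a.c.X\{a,b})\{a,b} ⊢ -c-> t3
  t3 = (rec X. b.a.c.X\{a,b})\{a,b} ⊢ deadlocked
Trace ⟨c⟩ through P, begin at {s0}:
  step 1 (c): {s1}
  — P admits the full trace.
Trace ⟨c⟩ through Q, begin at {t0}:
  step 1 (c): ∅  — Q cannot continue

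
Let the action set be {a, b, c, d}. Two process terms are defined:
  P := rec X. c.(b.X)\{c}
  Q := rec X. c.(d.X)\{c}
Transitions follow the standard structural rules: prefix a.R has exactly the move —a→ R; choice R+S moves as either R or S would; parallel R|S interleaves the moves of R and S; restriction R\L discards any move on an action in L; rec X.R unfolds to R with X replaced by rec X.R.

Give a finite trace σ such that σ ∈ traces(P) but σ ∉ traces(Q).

P's transition system — 3 states:
  m0 = rec X. c.(b.X)\{c} :: =c=> m1
  m1 = (b.(rec X. c.(b.X)\{c}))\{c} :: =b=> m2
  m2 = (rec X. c.(b.X)\{c})\{c} :: ∅
Q's transition system — 3 states:
  n0 = rec X. c.(d.X)\{c} :: =c=> n1
  n1 = (d.(rec X. c.(d.X)\{c}))\{c} :: =d=> n2
  n2 = (rec X. c.(d.X)\{c})\{c} :: ∅
Executing cb from P (initial set {m0}):
  after c @ step 1: {m1}
  after b @ step 2: {m2}
  P completes σ.
Executing cb from Q (initial set {n0}):
  after c @ step 1: {n1}
  after b @ step 2: ∅  — Q cannot continue

cb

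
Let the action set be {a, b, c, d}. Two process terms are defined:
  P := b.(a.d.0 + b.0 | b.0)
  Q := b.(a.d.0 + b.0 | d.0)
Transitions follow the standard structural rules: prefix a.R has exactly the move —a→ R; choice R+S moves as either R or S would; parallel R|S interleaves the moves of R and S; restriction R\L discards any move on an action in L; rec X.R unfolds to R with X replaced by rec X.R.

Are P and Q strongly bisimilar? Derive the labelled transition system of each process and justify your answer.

P ≁ Q

LTS(P): 7 reachable states
  m0 = b.(a.d.0 + b.0 | b.0) | =b=> m1
  m1 = a.d.0 + b.0 | b.0 | =a=> m2, =b=> m3, =b=> m4
  m2 = d.0 | =d=> m5
  m3 = 0 | b.0 | =b=> m6
  m4 = b.0 | 0 | =b=> m6
  m5 = 0 | deadlocked
  m6 = 0 | 0 | deadlocked
LTS(Q): 7 reachable states
  n0 = b.(a.d.0 + b.0 | d.0) | =b=> n1
  n1 = a.d.0 + b.0 | d.0 | =a=> n2, =b=> n3, =d=> n4
  n2 = d.0 | =d=> n5
  n3 = 0 | d.0 | =d=> n6
  n4 = b.0 | 0 | =b=> n6
  n5 = 0 | deadlocked
  n6 = 0 | 0 | deadlocked
Partition-refinement fixed point:
  B0 = {m0}
  B1 = {m1}
  B2 = {m3, m4, n4}
  B3 = {m5, m6, n5, n6}
  B4 = {m2, n2, n3}
  B5 = {n0}
  B6 = {n1}
m0 ∈ B0, n0 ∈ B5 → different blocks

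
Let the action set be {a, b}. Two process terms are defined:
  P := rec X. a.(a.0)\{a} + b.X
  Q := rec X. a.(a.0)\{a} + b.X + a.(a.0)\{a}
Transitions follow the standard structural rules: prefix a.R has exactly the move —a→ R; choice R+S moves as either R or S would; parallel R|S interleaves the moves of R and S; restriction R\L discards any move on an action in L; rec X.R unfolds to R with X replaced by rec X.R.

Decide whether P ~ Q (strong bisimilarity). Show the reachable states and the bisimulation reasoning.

LTS(P): 2 reachable states
  s0 = rec X. a.(a.0)\{a} + b.X has moves --a--▸ s1, --b--▸ s0
  s1 = (a.0)\{a} has moves ∅
LTS(Q): 2 reachable states
  t0 = rec X. a.(a.0)\{a} + b.X + a.(a.0)\{a} has moves --a--▸ t1, --b--▸ t0
  t1 = (a.0)\{a} has moves ∅
Bisimilarity quotient blocks:
  B0 = {s0, t0}
  B1 = {s1, t1}
s0 ∈ B0, t0 ∈ B0 → same block

P ~ Q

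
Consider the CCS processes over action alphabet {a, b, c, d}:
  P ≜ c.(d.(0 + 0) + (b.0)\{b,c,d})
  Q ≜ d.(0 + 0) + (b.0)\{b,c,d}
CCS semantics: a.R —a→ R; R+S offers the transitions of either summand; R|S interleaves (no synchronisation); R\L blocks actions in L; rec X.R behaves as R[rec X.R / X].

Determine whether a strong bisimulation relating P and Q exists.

Reachable graph of P (3 states):
  s0 = c.(d.(0 + 0) + (b.0)\{b,c,d}) :: --c--▸ s1
  s1 = d.(0 + 0) + (b.0)\{b,c,d} :: --d--▸ s2
  s2 = 0 + 0 :: ∅
Reachable graph of Q (2 states):
  t0 = d.(0 + 0) + (b.0)\{b,c,d} :: --d--▸ t1
  t1 = 0 + 0 :: ∅
Bisimilarity quotient blocks:
  B0 = {s0}
  B1 = {s1, t0}
  B2 = {s2, t1}
s0 ∈ B0, t0 ∈ B1 → different blocks

not bisimilar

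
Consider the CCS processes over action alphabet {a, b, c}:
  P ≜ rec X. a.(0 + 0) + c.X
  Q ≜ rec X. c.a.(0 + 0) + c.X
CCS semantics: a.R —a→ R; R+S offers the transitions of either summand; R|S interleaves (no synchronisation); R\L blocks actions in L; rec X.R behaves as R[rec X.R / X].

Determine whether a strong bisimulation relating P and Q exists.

NO

P's transition system — 2 states:
  m0 = rec X. a.(0 + 0) + c.X ⊢ —a→ m1, —c→ m0
  m1 = 0 + 0 ⊢ ∅
Q's transition system — 3 states:
  n0 = rec X. c.a.(0 + 0) + c.X ⊢ —c→ n0, —c→ n1
  n1 = a.(0 + 0) ⊢ —a→ n2
  n2 = 0 + 0 ⊢ ∅
Coarsest stable partition (strong bisimilarity classes):
  B0 = {m0}
  B1 = {m1, n2}
  B2 = {n0}
  B3 = {n1}
m0 ∈ B0, n0 ∈ B2 → different blocks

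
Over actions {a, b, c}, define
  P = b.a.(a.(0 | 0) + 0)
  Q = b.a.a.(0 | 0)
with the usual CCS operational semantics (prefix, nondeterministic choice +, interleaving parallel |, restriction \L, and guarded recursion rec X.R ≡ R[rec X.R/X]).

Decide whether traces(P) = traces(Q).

P's transition system — 4 states:
  m0 = b.a.(a.(0 | 0) + 0) ⊢ ··b··> m1
  m1 = a.(a.(0 | 0) + 0) ⊢ ··a··> m2
  m2 = a.(0 | 0) + 0 ⊢ ··a··> m3
  m3 = 0 | 0 ⊢ deadlocked
Q's transition system — 4 states:
  n0 = b.a.a.(0 | 0) ⊢ ··b··> n1
  n1 = a.a.(0 | 0) ⊢ ··a··> n2
  n2 = a.(0 | 0) ⊢ ··a··> n3
  n3 = 0 | 0 ⊢ deadlocked
Bisimilarity quotient blocks:
  B0 = {m0, n0}
  B1 = {m1, n1}
  B2 = {m2, n2}
  B3 = {m3, n3}
m0 ∈ B0, n0 ∈ B0 → same block
Bisimilar ⇒ trace-equivalent.

YES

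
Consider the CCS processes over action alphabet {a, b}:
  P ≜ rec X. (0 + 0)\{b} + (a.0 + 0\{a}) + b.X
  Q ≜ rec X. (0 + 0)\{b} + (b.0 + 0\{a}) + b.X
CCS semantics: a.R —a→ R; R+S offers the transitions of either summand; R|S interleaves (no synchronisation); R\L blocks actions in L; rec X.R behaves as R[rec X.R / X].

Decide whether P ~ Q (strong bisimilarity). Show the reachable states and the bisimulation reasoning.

P's transition system — 2 states:
  m0 = rec X. (0 + 0)\{b} + (a.0 + 0\{a}) + b.X :: --a--▸ m1, --b--▸ m0
  m1 = 0 :: (no moves)
Q's transition system — 2 states:
  n0 = rec X. (0 + 0)\{b} + (b.0 + 0\{a}) + b.X :: --b--▸ n0, --b--▸ n1
  n1 = 0 :: (no moves)
Partition-refinement fixed point:
  B0 = {m0}
  B1 = {m1, n1}
  B2 = {n0}
m0 ∈ B0, n0 ∈ B2 → different blocks

NO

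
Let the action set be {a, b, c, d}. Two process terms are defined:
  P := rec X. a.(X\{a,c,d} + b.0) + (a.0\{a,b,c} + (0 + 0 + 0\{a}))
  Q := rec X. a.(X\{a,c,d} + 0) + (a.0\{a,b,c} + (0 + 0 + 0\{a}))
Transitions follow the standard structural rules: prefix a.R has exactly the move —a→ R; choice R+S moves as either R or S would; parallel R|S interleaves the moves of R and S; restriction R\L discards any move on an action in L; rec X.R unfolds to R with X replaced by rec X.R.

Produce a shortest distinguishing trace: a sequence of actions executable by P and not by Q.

LTS(P): 4 reachable states
  s0 = rec X. a.(X\{a,c,d} + b.0) + (a.0\{a,b,c} + (0 + 0 + 0\{a})) ⊢ ··a··> s1, ··a··> s2
  s1 = (rec X. a.(X\{a,c,d} + b.0) + (a.0\{a,b,c} + (0 + 0 + 0\{a})))\{a,c,d} + b.0 ⊢ ··b··> s3
  s2 = 0\{a,b,c} ⊢ (no moves)
  s3 = 0 ⊢ (no moves)
LTS(Q): 3 reachable states
  t0 = rec X. a.(X\{a,c,d} + 0) + (a.0\{a,b,c} + (0 + 0 + 0\{a})) ⊢ ··a··> t1, ··a··> t2
  t1 = (rec X. a.(X\{a,c,d} + 0) + (a.0\{a,b,c} + (0 + 0 + 0\{a})))\{a,c,d} + 0 ⊢ (no moves)
  t2 = 0\{a,b,c} ⊢ (no moves)
Executing ab from P (initial set {s0}):
  [1] a ⇒ {s1, s2}
  [2] b ⇒ {s3}
  ✓ P
Executing ab from Q (initial set {t0}):
  [1] a ⇒ {t1, t2}
  [2] b ⇒ no successor for Q

ab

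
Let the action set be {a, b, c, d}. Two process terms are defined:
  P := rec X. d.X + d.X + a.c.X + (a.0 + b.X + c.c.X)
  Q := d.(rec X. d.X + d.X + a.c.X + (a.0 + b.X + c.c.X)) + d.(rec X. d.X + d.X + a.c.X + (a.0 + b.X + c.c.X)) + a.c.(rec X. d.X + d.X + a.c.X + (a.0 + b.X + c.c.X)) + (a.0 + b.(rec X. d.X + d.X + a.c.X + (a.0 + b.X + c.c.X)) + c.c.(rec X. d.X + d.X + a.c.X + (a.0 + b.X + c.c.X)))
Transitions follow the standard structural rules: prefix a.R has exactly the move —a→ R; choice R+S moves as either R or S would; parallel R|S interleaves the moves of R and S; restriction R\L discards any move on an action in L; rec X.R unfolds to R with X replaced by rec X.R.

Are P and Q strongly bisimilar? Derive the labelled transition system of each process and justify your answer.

P ~ Q

LTS(P): 3 reachable states
  u0 = rec X. d.X + d.X + a.c.X + (a.0 + b.X + c.c.X) → —a→ u1, —a→ u2, —b→ u0, —c→ u2, —d→ u0
  u1 = 0 → stopped
  u2 = c.(rec X. d.X + d.X + a.c.X + (a.0 + b.X + c.c.X)) → —c→ u0
LTS(Q): 4 reachable states
  v0 = d.(rec X. d.X + d.X + a.c.X + (a.0 + b.X + c.c.X)) + d.(rec X. d.X + d.X + a.c.X + (a.0 + b.X + c.c.X)) + a.c.(rec X. d.X + d.X + a.c.X + (a.0 + b.X + c.c.X)) + (a.0 + b.(rec X. d.X + d.X + a.c.X + (a.0 + b.X + c.c.X)) + c.c.(rec X. d.X + d.X + a.c.X + (a.0 + b.X + c.c.X))) → —a→ v1, —a→ v2, —b→ v3, —c→ v2, —d→ v3
  v1 = 0 → stopped
  v2 = c.(rec X. d.X + d.X + a.c.X + (a.0 + b.X + c.c.X)) → —c→ v3
  v3 = rec X. d.X + d.X + a.c.X + (a.0 + b.X + c.c.X) → —a→ v1, —a→ v2, —b→ v3, —c→ v2, —d→ v3
Coarsest stable partition (strong bisimilarity classes):
  B0 = {u0, v0, v3}
  B1 = {u1, v1}
  B2 = {u2, v2}
u0 ∈ B0, v0 ∈ B0 → same block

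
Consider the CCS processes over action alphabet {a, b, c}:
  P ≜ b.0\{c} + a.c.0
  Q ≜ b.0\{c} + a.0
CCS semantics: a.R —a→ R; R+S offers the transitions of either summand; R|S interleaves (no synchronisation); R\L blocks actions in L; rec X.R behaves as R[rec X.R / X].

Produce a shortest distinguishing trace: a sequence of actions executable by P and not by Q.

P's transition system — 4 states:
  s0 = b.0\{c} + a.c.0 ⊢ --a--▸ s1, --b--▸ s2
  s1 = c.0 ⊢ --c--▸ s3
  s2 = 0\{c} ⊢ ·
  s3 = 0 ⊢ ·
Q's transition system — 3 states:
  t0 = b.0\{c} + a.0 ⊢ --a--▸ t1, --b--▸ t2
  t1 = 0 ⊢ ·
  t2 = 0\{c} ⊢ ·
Trace ⟨ac⟩ through P, begin at {s0}:
  [1] a ⇒ {s1}
  [2] c ⇒ {s3}
  P completes σ.
Trace ⟨ac⟩ through Q, begin at {t0}:
  [1] a ⇒ {t1}
  [2] c ⇒ no successor for Q

ac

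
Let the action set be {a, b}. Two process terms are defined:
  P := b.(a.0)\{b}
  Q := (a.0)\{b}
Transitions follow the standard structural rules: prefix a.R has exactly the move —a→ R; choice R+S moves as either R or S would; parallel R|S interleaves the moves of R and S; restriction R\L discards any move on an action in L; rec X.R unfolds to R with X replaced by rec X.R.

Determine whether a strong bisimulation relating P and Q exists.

NO

LTS(P): 3 reachable states
  p0 = b.(a.0)\{b} :: ··b··> p1
  p1 = (a.0)\{b} :: ··a··> p2
  p2 = 0\{b} :: (no moves)
LTS(Q): 2 reachable states
  q0 = (a.0)\{b} :: ··a··> q1
  q1 = 0\{b} :: (no moves)
Partition-refinement fixed point:
  B0 = {p0}
  B1 = {p1, q0}
  B2 = {p2, q1}
p0 ∈ B0, q0 ∈ B1 → different blocks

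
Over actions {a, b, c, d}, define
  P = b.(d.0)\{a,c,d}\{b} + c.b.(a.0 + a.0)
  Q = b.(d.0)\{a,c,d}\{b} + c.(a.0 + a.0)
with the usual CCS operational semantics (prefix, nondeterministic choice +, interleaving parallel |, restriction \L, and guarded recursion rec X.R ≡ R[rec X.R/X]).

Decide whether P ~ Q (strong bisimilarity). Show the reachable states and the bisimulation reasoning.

P ≁ Q

P's transition system — 5 states:
  m0 = b.(d.0)\{a,c,d}\{b} + c.b.(a.0 + a.0) has moves —b→ m1, —c→ m2
  m1 = (d.0)\{a,c,d}\{b} has moves (no moves)
  m2 = b.(a.0 + a.0) has moves —b→ m3
  m3 = a.0 + a.0 has moves —a→ m4
  m4 = 0 has moves (no moves)
Q's transition system — 4 states:
  n0 = b.(d.0)\{a,c,d}\{b} + c.(a.0 + a.0) has moves —b→ n1, —c→ n2
  n1 = (d.0)\{a,c,d}\{b} has moves (no moves)
  n2 = a.0 + a.0 has moves —a→ n3
  n3 = 0 has moves (no moves)
Bisimilarity quotient blocks:
  B0 = {m0}
  B1 = {m2}
  B2 = {m3, n2}
  B3 = {m1, m4, n1, n3}
  B4 = {n0}
m0 ∈ B0, n0 ∈ B4 → different blocks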